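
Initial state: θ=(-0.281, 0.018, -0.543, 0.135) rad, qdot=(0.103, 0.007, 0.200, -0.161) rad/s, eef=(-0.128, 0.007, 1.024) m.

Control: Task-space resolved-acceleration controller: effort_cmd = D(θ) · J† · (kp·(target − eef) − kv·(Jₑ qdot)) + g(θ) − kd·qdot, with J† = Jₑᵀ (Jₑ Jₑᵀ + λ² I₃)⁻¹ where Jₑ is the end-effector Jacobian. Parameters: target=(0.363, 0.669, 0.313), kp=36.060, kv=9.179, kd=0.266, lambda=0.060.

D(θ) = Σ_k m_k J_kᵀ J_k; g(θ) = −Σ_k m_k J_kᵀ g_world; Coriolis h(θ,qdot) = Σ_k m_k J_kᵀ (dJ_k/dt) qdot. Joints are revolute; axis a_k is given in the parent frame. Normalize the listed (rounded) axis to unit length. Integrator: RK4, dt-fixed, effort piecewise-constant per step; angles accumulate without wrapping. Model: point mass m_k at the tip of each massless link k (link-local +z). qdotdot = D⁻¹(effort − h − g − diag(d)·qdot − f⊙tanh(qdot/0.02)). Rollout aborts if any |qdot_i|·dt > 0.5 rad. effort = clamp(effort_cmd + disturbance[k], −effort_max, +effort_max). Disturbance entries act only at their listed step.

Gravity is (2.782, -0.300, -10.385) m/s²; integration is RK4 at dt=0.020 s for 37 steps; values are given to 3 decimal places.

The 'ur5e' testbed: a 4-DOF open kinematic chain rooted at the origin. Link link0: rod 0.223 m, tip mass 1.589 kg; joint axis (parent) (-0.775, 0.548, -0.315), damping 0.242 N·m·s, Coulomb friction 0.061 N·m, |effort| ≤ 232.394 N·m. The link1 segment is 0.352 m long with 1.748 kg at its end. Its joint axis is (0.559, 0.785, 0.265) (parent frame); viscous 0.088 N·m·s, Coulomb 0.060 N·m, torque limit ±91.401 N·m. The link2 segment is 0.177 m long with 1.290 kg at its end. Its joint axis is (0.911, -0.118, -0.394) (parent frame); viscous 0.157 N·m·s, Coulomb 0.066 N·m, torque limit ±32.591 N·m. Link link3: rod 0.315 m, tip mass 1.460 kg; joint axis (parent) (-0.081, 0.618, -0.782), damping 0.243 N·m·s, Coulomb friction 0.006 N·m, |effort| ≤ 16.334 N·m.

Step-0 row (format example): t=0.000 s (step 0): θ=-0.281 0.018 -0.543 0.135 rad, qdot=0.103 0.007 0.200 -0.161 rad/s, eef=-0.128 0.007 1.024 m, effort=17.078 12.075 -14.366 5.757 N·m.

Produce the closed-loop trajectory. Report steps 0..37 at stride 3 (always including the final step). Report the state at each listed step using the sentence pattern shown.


t=0.060 s (step 3): θ=-0.321 0.115 -0.776 0.231 rad, qdot=-1.025 2.919 -6.493 3.297 rad/s, eef=-0.101 0.042 0.991 m, effort=23.735 3.202 -5.156 2.229 N·m.
t=0.120 s (step 6): θ=-0.355 0.326 -1.176 0.482 rad, qdot=0.098 3.858 -6.373 4.598 rad/s, eef=-0.048 0.108 0.900 m, effort=25.849 -4.310 1.610 0.005 N·m.
t=0.180 s (step 9): θ=-0.299 0.551 -1.512 0.727 rad, qdot=1.772 3.493 -4.789 3.266 rad/s, eef=0.010 0.181 0.793 m, effort=12.976 -8.019 5.271 -1.086 N·m.
t=0.240 s (step 12): θ=-0.150 0.728 -1.746 0.856 rad, qdot=3.101 2.320 -2.995 0.978 rad/s, eef=0.071 0.259 0.696 m, effort=-3.169 -9.750 4.655 -1.882 N·m.
t=0.300 s (step 15): θ=0.055 0.823 -1.874 0.859 rad, qdot=3.599 0.846 -1.324 -0.703 rad/s, eef=0.136 0.340 0.611 m, effort=-17.586 -10.253 1.700 -2.982 N·m.
t=0.360 s (step 18): θ=0.263 0.834 -1.913 0.795 rad, qdot=3.232 -0.402 -0.031 -1.281 rad/s, eef=0.203 0.416 0.532 m, effort=-28.173 -9.510 -1.171 -3.992 N·m.
t=0.420 s (step 21): θ=0.434 0.785 -1.889 0.721 rad, qdot=2.437 -1.170 0.741 -1.124 rad/s, eef=0.264 0.480 0.460 m, effort=-34.463 -7.853 -2.460 -4.496 N·m.
t=0.480 s (step 24): θ=0.556 0.703 -1.833 0.666 rad, qdot=1.632 -1.522 1.071 -0.723 rad/s, eef=0.311 0.529 0.398 m, effort=-37.131 -5.833 -2.189 -4.496 N·m.
t=0.540 s (step 27): θ=0.633 0.608 -1.766 0.634 rad, qdot=0.992 -1.592 1.103 -0.365 rad/s, eef=0.343 0.566 0.352 m, effort=-37.302 -3.869 -1.031 -4.169 N·m.
t=0.600 s (step 30): θ=0.678 0.515 -1.703 0.620 rad, qdot=0.538 -1.499 0.989 -0.137 rad/s, eef=0.362 0.593 0.320 m, effort=-36.099 -2.179 0.341 -3.693 N·m.
t=0.660 s (step 33): θ=0.701 0.430 -1.649 0.616 rad, qdot=0.237 -1.324 0.831 -0.021 rad/s, eef=0.371 0.613 0.300 m, effort=-34.382 -0.856 1.553 -3.205 N·m.
t=0.720 s (step 36): θ=0.709 0.357 -1.603 0.616 rad, qdot=0.050 -1.117 0.677 0.021 rad/s, eef=0.373 0.629 0.290 m, effort=-32.662 0.107 2.488 -2.780 N·m.
t=0.740 s (step 37): θ=0.710 0.335 -1.590 0.617 rad, qdot=0.008 -1.046 0.629 0.027 rad/s, eef=0.373 0.633 0.288 m.


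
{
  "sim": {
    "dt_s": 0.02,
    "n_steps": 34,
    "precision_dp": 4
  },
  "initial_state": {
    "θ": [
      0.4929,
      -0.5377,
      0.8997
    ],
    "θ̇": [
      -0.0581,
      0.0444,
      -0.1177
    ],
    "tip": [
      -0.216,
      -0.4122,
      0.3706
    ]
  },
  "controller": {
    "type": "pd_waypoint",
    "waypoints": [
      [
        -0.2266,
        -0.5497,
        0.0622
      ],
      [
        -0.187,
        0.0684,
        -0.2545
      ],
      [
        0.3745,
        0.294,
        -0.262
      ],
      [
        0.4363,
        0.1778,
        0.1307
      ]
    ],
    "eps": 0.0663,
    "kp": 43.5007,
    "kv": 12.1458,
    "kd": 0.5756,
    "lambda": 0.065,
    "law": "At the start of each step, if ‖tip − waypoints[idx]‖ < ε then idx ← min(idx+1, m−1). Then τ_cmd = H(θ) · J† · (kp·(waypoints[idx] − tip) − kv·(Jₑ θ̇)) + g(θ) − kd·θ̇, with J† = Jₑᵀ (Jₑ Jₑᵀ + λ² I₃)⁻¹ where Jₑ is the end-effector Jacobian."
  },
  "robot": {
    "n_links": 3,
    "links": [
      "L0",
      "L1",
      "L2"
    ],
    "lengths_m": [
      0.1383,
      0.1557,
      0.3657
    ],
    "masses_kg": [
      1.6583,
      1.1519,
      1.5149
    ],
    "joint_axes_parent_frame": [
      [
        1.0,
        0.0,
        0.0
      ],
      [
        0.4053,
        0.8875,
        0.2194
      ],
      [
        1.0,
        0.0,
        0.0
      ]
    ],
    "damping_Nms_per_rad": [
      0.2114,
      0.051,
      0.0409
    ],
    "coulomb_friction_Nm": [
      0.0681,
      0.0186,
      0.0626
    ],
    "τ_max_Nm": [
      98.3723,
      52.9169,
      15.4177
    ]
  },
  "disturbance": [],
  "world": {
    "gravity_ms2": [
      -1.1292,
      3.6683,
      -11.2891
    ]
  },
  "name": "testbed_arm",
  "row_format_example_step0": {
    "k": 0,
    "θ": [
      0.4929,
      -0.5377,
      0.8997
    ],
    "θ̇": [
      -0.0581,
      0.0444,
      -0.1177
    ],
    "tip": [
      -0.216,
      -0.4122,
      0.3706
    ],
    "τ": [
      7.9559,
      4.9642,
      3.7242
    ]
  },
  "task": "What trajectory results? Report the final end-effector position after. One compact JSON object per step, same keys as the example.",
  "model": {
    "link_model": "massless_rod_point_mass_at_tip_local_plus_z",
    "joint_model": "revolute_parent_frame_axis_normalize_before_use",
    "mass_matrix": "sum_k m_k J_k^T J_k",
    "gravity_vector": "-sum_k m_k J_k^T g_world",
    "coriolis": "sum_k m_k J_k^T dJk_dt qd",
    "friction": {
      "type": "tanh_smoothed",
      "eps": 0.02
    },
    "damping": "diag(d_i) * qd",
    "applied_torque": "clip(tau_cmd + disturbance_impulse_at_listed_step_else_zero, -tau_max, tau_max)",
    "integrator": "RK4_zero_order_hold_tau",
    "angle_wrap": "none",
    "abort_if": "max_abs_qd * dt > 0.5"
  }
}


{"k":1,"\u03b8":[0.4941,-0.5385,0.9029],"\u03b8\u0307":[0.1805,-0.1213,0.4306],"tip":[-0.2161,-0.4129,0.3691],"\u03c4":[4.4114,4.5485,1.4224]}
{"k":2,"\u03b8":[0.4998,-0.542,0.9148],"\u03b8\u0307":[0.3954,-0.2258,0.7544],"tip":[-0.2163,-0.416,0.3629],"\u03c4":[1.5457,4.1688,-0.3613]}
{"k":3,"\u03b8":[0.5096,-0.5471,0.9315],"\u03b8\u0307":[0.5863,-0.2843,0.9197],"tip":[-0.2167,-0.4208,0.3534],"\u03c4":[-0.7926,3.8171,-1.7514]}
{"k":4,"\u03b8":[0.523,-0.553,0.9505],"\u03b8\u0307":[0.7514,-0.3077,0.9757],"tip":[-0.217,-0.4267,0.3416],"\u03c4":[-2.7168,3.4857,-2.8384]}
{"k":5,"\u03b8":[0.5393,-0.5592,0.9699],"\u03b8\u0307":[0.8889,-0.305,0.9602],"tip":[-0.2174,-0.4333,0.3282],"\u03c4":[-4.3135,3.1702,-3.6921]}
{"k":6,"\u03b8":[0.5582,-0.5651,0.9885],"\u03b8\u0307":[0.9983,-0.2837,0.9002],"tip":[-0.2176,-0.4402,0.3139],"\u03c4":[-5.6482,2.8689,-4.3647]}
{"k":7,"\u03b8":[0.579,-0.5704,1.0057],"\u03b8\u0307":[1.0808,-0.2502,0.8146],"tip":[-0.2177,-0.4472,0.299],"\u03c4":[-6.7708,2.5819,-4.8956]}
{"k":8,"\u03b8":[0.6011,-0.575,1.0211],"\u03b8\u0307":[1.1381,-0.2098,0.7164],"tip":[-0.2177,-0.454,0.2839],"\u03c4":[-7.7193,2.3099,-5.3148]}
{"k":9,"\u03b8":[0.6242,-0.5788,1.0344],"\u03b8\u0307":[1.1729,-0.1667,0.6144],"tip":[-0.2175,-0.4607,0.269],"\u03c4":[-8.5233,2.0543,-5.6448]}
{"k":10,"\u03b8":[0.6478,-0.5817,1.0457],"\u03b8\u0307":[1.188,-0.1239,0.5142],"tip":[-0.2172,-0.4671,0.2542],"\u03c4":[-9.2061,1.8163,-5.9034]}
{"k":11,"\u03b8":[0.6715,-0.5838,1.0551],"\u03b8\u0307":[1.1866,-0.0838,0.4192],"tip":[-0.2169,-0.473,0.24],"\u03c4":[-9.7865,1.5968,-6.1041]}
{"k":12,"\u03b8":[0.695,-0.5851,1.0626],"\u03b8\u0307":[1.1714,-0.0478,0.3314],"tip":[-0.2164,-0.4786,0.2262],"\u03c4":[-10.2798,1.3962,-6.258]}
{"k":13,"\u03b8":[0.7182,-0.5858,1.0685],"\u03b8\u0307":[1.1453,-0.0169,0.252],"tip":[-0.216,-0.4838,0.2131],"\u03c4":[-10.6986,1.2152,-6.3737]}
{"k":14,"\u03b8":[0.7407,-0.5859,1.0729],"\u03b8\u0307":[1.1107,0.0078,0.1816],"tip":[-0.2155,-0.4886,0.2007],"\u03c4":[-11.0536,1.0565,-6.4584]}
{"k":15,"\u03b8":[0.7625,-0.5856,1.0759],"\u03b8\u0307":[1.0698,0.0263,0.1199],"tip":[-0.215,-0.4929,0.1889],"\u03c4":[-11.3538,0.9196,-6.5179]}
{"k":16,"\u03b8":[0.7834,-0.5849,1.0778],"\u03b8\u0307":[1.0245,0.0402,0.066],"tip":[-0.2145,-0.4969,0.1779],"\u03c4":[-11.6067,0.7995,-6.5565]}
{"k":17,"\u03b8":[0.8034,-0.584,1.0787],"\u03b8\u0307":[0.9758,0.0502,0.0201],"tip":[-0.2141,-0.5006,0.1675],"\u03c4":[-11.819,0.6938,-6.5795]}
{"k":18,"\u03b8":[0.8223,-0.583,1.0788],"\u03b8\u0307":[0.9203,0.0552,-0.0077],"tip":[-0.2137,-0.5039,0.1579],"\u03c4":[-11.9957,0.6016,-6.6052]}
{"k":19,"\u03b8":[0.8401,-0.5818,1.0786],"\u03b8\u0307":[0.8602,0.0561,-0.0205],"tip":[-0.2134,-0.5068,0.1489],"\u03c4":[-12.1419,0.5218,-6.6341]}
{"k":20,"\u03b8":[0.8567,-0.5807,1.0781],"\u03b8\u0307":[0.8025,0.0555,-0.0325],"tip":[-0.213,-0.5094,0.1406],"\u03c4":[-12.2625,0.4527,-6.6499]}
{"k":21,"\u03b8":[0.8722,-0.5797,1.0773],"\u03b8\u0307":[0.7484,0.054,-0.0459],"tip":[-0.2127,-0.5118,0.1329],"\u03c4":[-12.3614,0.3932,-6.6518]}
{"k":22,"\u03b8":[0.8866,-0.5786,1.0763],"\u03b8\u0307":[0.6979,0.0519,-0.0604],"tip":[-0.2125,-0.5139,0.1257],"\u03c4":[-12.4418,0.3421,-6.6424]}
{"k":23,"\u03b8":[0.9001,-0.5776,1.0749],"\u03b8\u0307":[0.6506,0.0494,-0.0748],"tip":[-0.2123,-0.5158,0.1192],"\u03c4":[-12.5067,0.2985,-6.6249]}
{"k":24,"\u03b8":[0.9126,-0.5766,1.0733],"\u03b8\u0307":[0.6062,0.0464,-0.0884],"tip":[-0.2122,-0.5174,0.1132],"\u03c4":[-14.6085,-7.3018,1.4265]}
{"k":25,"\u03b8":[0.9123,-0.5859,1.0998],"\u03b8\u0307":[-0.6204,-0.9834,2.7008],"tip":[-0.2121,-0.5146,0.1051],"\u03c4":[-13.4193,-4.8642,-1.7094]}
{"k":26,"\u03b8":[0.8939,-0.6134,1.1686],"\u03b8\u0307":[-1.2002,-1.8003,4.1426],"tip":[-0.2124,-0.5045,0.0935],"\u03c4":[-12.143,-2.855,-3.327]}
{"k":27,"\u03b8":[0.868,-0.6564,1.2578],"\u03b8\u0307":[-1.3785,-2.5353,4.7716],"tip":[-0.2129,-0.4897,0.0802],"\u03c4":[-10.9869,-1.2307,-4.1182]}
{"k":28,"\u03b8":[0.841,-0.7138,1.3549],"\u03b8\u0307":[-1.3198,-3.2335,4.931],"tip":[-0.2136,-0.4719,0.066],"\u03c4":[-10.0403,0.0534,-4.4541]}
{"k":29,"\u03b8":[0.8165,-0.7849,1.4525],"\u03b8\u0307":[-1.1239,-3.9028,4.8197],"tip":[-0.2141,-0.4525,0.0516],"\u03c4":[-9.3028,1.0483,-4.5176]}
{"k":30,"\u03b8":[0.7968,-0.8691,1.5461],"\u03b8\u0307":[-0.8494,-4.5262,4.5474],"tip":[-0.2143,-0.4326,0.0373],"\u03c4":[-8.7374,1.7983,-4.395]}
{"k":31,"\u03b8":[0.783,-0.965,1.6334],"\u03b8\u0307":[-0.5335,-5.0683,4.1764],"tip":[-0.2142,-0.4128,0.0232],"\u03c4":[-8.2976,2.336,-4.1313]}
{"k":32,"\u03b8":[0.7756,-1.0707,1.7127],"\u03b8\u0307":[-0.2035,-5.4853,3.7465],"tip":[-0.2136,-0.394,0.0097],"\u03c4":[-7.9373,2.6863,-3.757]}
{"k":33,"\u03b8":[0.7748,-1.1832,1.7831],"\u03b8\u0307":[0.116,-5.7408,3.2891],"tip":[-0.2129,-0.3766,-0.0031],"\u03c4":[-7.61,2.8746,-3.301]}
{"k":34,"\u03b8":[0.78,-1.2991,1.8444],"\u03b8\u0307":[0.3995,-5.8227,2.8328],"tip":[-0.212,-0.3607,-0.0152]}
{"summary": "final tip position (m): -0.2120 -0.3607 -0.0152"}


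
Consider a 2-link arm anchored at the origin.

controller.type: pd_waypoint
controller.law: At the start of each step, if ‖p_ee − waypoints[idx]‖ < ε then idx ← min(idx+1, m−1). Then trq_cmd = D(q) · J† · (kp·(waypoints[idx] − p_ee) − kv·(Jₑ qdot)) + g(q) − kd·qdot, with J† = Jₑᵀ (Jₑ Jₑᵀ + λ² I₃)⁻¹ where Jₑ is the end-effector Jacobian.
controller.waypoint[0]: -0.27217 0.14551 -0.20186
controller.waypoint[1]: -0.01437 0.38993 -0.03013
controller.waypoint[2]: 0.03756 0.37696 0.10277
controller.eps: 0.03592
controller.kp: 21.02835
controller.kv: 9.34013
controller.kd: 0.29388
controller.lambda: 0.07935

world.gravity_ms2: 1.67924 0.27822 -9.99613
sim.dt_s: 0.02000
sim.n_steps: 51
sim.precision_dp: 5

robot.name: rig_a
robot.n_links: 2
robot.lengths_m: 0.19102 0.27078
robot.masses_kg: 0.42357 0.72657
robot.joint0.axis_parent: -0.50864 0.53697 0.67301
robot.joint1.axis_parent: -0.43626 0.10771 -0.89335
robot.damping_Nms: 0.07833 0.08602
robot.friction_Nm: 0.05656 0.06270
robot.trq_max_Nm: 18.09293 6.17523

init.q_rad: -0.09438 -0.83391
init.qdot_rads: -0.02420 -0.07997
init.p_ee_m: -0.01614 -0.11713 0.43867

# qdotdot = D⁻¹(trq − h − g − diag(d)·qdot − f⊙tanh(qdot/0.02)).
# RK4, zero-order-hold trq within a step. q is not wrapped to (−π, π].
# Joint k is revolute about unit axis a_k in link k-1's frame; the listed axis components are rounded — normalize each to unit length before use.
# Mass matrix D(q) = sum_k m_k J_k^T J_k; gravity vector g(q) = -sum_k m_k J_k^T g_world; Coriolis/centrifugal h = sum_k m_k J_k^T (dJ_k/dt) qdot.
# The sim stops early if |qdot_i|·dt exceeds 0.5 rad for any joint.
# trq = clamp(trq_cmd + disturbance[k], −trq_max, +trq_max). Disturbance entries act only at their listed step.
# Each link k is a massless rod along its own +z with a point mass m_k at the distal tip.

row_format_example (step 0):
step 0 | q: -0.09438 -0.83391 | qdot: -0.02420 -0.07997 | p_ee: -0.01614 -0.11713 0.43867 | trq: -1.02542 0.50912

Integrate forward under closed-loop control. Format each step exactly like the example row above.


step 1 | q: -0.09671 -0.83217 | qdot: -0.20662 0.20660 | p_ee: -0.01697 -0.11745 0.43858 | trq: -0.79454 0.41239
step 2 | q: -0.10215 -0.82783 | qdot: -0.33724 0.22750 | p_ee: -0.01891 -0.11816 0.43839 | trq: -0.61888 0.40890
step 3 | q: -0.10990 -0.82329 | qdot: -0.43795 0.22657 | p_ee: -0.02159 -0.11932 0.43803 | trq: -0.48127 0.41192
step 4 | q: -0.11945 -0.81882 | qdot: -0.51710 0.22102 | p_ee: -0.02484 -0.12085 0.43751 | trq: -0.37149 0.41566
step 5 | q: -0.13042 -0.81447 | qdot: -0.58050 0.21467 | p_ee: -0.02854 -0.12265 0.43686 | trq: -0.28205 0.41898
step 6 | q: -0.14254 -0.81024 | qdot: -0.63232 0.20833 | p_ee: -0.03260 -0.12465 0.43608 | trq: -0.20743 0.42179
step 7 | q: -0.15561 -0.80614 | qdot: -0.67566 0.20213 | p_ee: -0.03697 -0.12682 0.43518 | trq: -0.14357 0.42419
step 8 | q: -0.16948 -0.80216 | qdot: -0.71279 0.19602 | p_ee: -0.04159 -0.12912 0.43415 | trq: -0.08744 0.42629
step 9 | q: -0.18406 -0.79830 | qdot: -0.74539 0.18995 | p_ee: -0.04645 -0.13150 0.43301 | trq: -0.03681 0.42822
step 10 | q: -0.19925 -0.79457 | qdot: -0.77471 0.18383 | p_ee: -0.05150 -0.13395 0.43175 | trq: 0.00997 0.43006
step 11 | q: -0.21500 -0.79095 | qdot: -0.80166 0.17762 | p_ee: -0.05674 -0.13646 0.43037 | trq: 0.05413 0.43188
step 12 | q: -0.23128 -0.78747 | qdot: -0.82691 0.17125 | p_ee: -0.06216 -0.13900 0.42887 | trq: 0.09658 0.43375
step 13 | q: -0.24805 -0.78411 | qdot: -0.85097 0.16469 | p_ee: -0.06774 -0.14156 0.42724 | trq: 0.13798 0.43571
step 14 | q: -0.26529 -0.78088 | qdot: -0.87418 0.15790 | p_ee: -0.07348 -0.14415 0.42548 | trq: 0.17884 0.43780
step 15 | q: -0.28299 -0.77780 | qdot: -0.89682 0.15085 | p_ee: -0.07937 -0.14673 0.42358 | trq: 0.21951 0.44005
step 16 | q: -0.30113 -0.77485 | qdot: -0.91907 0.14353 | p_ee: -0.08541 -0.14932 0.42155 | trq: 0.26026 0.44248
step 17 | q: -0.31972 -0.77206 | qdot: -0.94106 0.13591 | p_ee: -0.09160 -0.15189 0.41937 | trq: 0.30130 0.44510
step 18 | q: -0.33875 -0.76942 | qdot: -0.96289 0.12799 | p_ee: -0.09793 -0.15445 0.41705 | trq: 0.34276 0.44795
step 19 | q: -0.35821 -0.76694 | qdot: -0.98462 0.11976 | p_ee: -0.10441 -0.15698 0.41457 | trq: 0.38475 0.45101
step 20 | q: -0.37811 -0.76463 | qdot: -1.00628 0.11120 | p_ee: -0.11102 -0.15947 0.41193 | trq: 0.42733 0.45432
step 21 | q: -0.39844 -0.76249 | qdot: -1.02790 0.10233 | p_ee: -0.11777 -0.16192 0.40913 | trq: 0.47056 0.45786
step 22 | q: -0.41920 -0.76053 | qdot: -1.04948 0.09313 | p_ee: -0.12466 -0.16433 0.40615 | trq: 0.51446 0.46165
step 23 | q: -0.44039 -0.75876 | qdot: -1.07100 0.08361 | p_ee: -0.13168 -0.16667 0.40300 | trq: 0.55904 0.46568
step 24 | q: -0.46202 -0.75718 | qdot: -1.09247 0.07381 | p_ee: -0.13883 -0.16895 0.39967 | trq: 0.60431 0.46995
step 25 | q: -0.48407 -0.75580 | qdot: -1.11386 0.06379 | p_ee: -0.14611 -0.17115 0.39615 | trq: 0.65026 0.47444
step 26 | q: -0.50654 -0.75462 | qdot: -1.13516 0.05374 | p_ee: -0.15350 -0.17327 0.39243 | trq: 0.69686 0.47907
step 27 | q: -0.52945 -0.75364 | qdot: -1.15636 0.04411 | p_ee: -0.16102 -0.17529 0.38852 | trq: 0.74411 0.48369
step 28 | q: -0.55277 -0.75284 | qdot: -1.17750 0.03572 | p_ee: -0.16865 -0.17721 0.38441 | trq: 0.79197 0.48799
step 29 | q: -0.57652 -0.75219 | qdot: -1.19857 0.02930 | p_ee: -0.17638 -0.17900 0.38009 | trq: 0.84043 0.49170
step 30 | q: -0.60068 -0.75165 | qdot: -1.21953 0.02463 | p_ee: -0.18422 -0.18065 0.37557 | trq: 0.88942 0.49489
step 31 | q: -0.62527 -0.75120 | qdot: -1.24030 0.02115 | p_ee: -0.19216 -0.18216 0.37085 | trq: 0.93888 0.49777
step 32 | q: -0.65026 -0.75083 | qdot: -1.26083 0.01899 | p_ee: -0.20019 -0.18350 0.36591 | trq: 0.98874 0.50029
step 33 | q: -0.67566 -0.75052 | qdot: -1.28136 0.02229 | p_ee: -0.20830 -0.18468 0.36077 | trq: 1.03901 0.50094
step 34 | q: -0.70146 -0.75027 | qdot: -1.30228 0.03805 | p_ee: -0.21648 -0.18566 0.35541 | trq: 1.08970 0.49721
step 35 | q: -0.72766 -0.74991 | qdot: -1.32168 0.03824 | p_ee: -0.22473 -0.18643 0.34985 | trq: 1.14028 0.49917
step 36 | q: -0.75424 -0.74956 | qdot: -1.34054 0.03818 | p_ee: -0.23303 -0.18699 0.34408 | trq: 1.19095 0.50133
step 37 | q: -0.78120 -0.74922 | qdot: -1.35872 0.03685 | p_ee: -0.24137 -0.18733 0.33810 | trq: 1.24160 0.50405
step 38 | q: -0.80850 -0.74894 | qdot: -1.37610 0.03336 | p_ee: -0.24973 -0.18745 0.33192 | trq: 1.29211 0.50764
step 39 | q: -0.83615 -0.74875 | qdot: -1.39257 0.02714 | p_ee: -0.25810 -0.18732 0.32553 | trq: 1.34240 0.51233
step 40 | q: -0.86412 -0.74870 | qdot: -1.40807 0.01842 | p_ee: -0.26646 -0.18697 0.31893 | trq: 1.39235 0.51802
step 41 | q: -0.89239 -0.74881 | qdot: -1.42264 0.00851 | p_ee: -0.27480 -0.18637 0.31213 | trq: 1.44189 0.52423
step 42 | q: -0.92094 -0.74906 | qdot: -1.43622 -0.00249 | p_ee: -0.28310 -0.18551 0.30513 | trq: 1.49092 0.53092
step 43 | q: -0.94979 -0.74913 | qdot: -1.44964 -0.00287 | p_ee: -0.29137 -0.18437 0.29796 | trq: 1.53952 0.53387
step 44 | q: -0.97888 -0.74940 | qdot: -1.46173 -0.00698 | p_ee: -0.29956 -0.18296 0.29061 | trq: 1.58729 0.53825
step 45 | q: -1.00822 -0.74949 | qdot: -1.47183 -0.02566 | p_ee: -0.30767 -0.18126 0.28310 | trq: 1.63402 0.54794
step 46 | q: -1.03776 -0.74980 | qdot: -1.48057 -0.04810 | p_ee: -0.31568 -0.17929 0.27543 | trq: 1.67979 0.55905
step 47 | q: -1.06748 -0.75025 | qdot: -1.49009 -0.04186 | p_ee: -0.32358 -0.17704 0.26759 | trq: 1.72499 0.55991
step 48 | q: -1.09738 -0.75070 | qdot: -1.49773 -0.04479 | p_ee: -0.33134 -0.17450 0.25963 | trq: 1.76879 0.56411
step 49 | q: -1.12741 -0.75118 | qdot: -1.50466 -0.03928 | p_ee: -0.33896 -0.17167 0.25154 | trq: 1.81140 0.56533
step 50 | q: -1.15757 -0.75168 | qdot: -1.51027 -0.03377 | p_ee: -0.34642 -0.16856 0.24334 | trq: 1.85257 0.56658
step 51 | q: -1.18781 -0.75220 | qdot: -1.51448 -0.02869 | p_ee: -0.35369 -0.16516 0.23505


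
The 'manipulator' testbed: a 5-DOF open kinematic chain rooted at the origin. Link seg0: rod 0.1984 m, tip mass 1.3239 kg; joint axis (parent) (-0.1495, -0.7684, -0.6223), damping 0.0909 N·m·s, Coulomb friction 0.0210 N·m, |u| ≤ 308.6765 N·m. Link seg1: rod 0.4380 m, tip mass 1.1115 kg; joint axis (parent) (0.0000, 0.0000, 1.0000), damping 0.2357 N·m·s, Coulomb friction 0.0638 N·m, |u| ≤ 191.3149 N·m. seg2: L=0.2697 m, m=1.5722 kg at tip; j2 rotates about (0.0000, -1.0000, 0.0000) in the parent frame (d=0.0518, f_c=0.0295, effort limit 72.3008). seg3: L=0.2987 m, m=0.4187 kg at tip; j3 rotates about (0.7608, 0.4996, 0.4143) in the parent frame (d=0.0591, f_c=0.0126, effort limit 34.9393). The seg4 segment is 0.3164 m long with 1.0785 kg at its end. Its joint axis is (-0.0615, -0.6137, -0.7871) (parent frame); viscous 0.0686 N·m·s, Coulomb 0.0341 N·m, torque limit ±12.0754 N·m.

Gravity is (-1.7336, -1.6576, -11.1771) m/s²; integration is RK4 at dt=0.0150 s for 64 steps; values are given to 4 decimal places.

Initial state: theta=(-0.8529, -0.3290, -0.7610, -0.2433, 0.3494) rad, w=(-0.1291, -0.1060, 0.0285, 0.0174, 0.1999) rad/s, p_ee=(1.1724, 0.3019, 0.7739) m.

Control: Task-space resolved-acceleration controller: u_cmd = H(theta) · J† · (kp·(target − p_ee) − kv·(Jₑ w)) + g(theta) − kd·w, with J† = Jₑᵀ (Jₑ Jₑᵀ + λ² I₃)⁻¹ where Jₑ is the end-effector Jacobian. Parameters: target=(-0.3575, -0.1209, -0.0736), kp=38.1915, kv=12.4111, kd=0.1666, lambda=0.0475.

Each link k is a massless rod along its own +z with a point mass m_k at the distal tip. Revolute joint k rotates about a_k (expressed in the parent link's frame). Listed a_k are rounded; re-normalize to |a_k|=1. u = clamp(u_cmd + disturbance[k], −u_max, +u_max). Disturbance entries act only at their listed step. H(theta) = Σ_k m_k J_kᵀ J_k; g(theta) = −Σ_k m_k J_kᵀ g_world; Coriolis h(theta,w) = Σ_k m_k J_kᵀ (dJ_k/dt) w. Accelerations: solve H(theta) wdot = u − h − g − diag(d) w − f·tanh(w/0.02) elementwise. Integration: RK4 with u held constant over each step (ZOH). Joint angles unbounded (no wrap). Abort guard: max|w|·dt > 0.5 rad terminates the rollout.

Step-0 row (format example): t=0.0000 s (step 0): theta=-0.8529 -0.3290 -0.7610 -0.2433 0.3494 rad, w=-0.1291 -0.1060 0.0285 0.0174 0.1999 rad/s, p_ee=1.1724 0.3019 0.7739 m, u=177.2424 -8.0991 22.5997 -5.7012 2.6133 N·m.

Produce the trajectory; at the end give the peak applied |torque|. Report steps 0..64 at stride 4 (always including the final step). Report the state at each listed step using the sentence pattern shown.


t=0.0600 s (step 4): theta=-0.5968 -0.2927 -1.1207 -0.4210 0.2893 rad, w=6.8761 0.5830 -9.0301 -5.2082 -3.3327 rad/s, p_ee=1.0878 0.2743 0.7252 m, u=56.2936 2.0970 9.5438 -4.7333 2.1021 N·m.
t=0.1200 s (step 8): theta=-0.1631 -0.3028 -1.6516 -0.7824 0.0161 rad, w=7.1586 -1.0876 -8.2295 -6.5195 -5.4558 rad/s, p_ee=0.8913 0.1989 0.6359 m, u=0.4035 9.1549 8.7426 -3.9892 2.0538 N·m.
t=0.1800 s (step 12): theta=0.2360 -0.4390 -2.0932 -1.1785 -0.3740 rad, w=6.0850 -3.4968 -6.4989 -6.4046 -7.8716 rad/s, p_ee=0.6729 0.1137 0.5468 m, u=-15.8272 11.3246 9.9535 -3.7830 2.7369 N·m.
t=0.2400 s (step 16): theta=0.5700 -0.7049 -2.4300 -1.4824 -0.9425 rad, w=5.1982 -4.8686 -4.6432 -2.7593 -10.8821 rad/s, p_ee=0.4777 0.0398 0.4694 m, u=-18.9433 10.4277 5.4137 -4.0862 2.5578 N·m.
t=0.3000 s (step 20): theta=0.8832 -0.9403 -2.6465 -1.4037 -1.5808 rad, w=5.4040 -2.4064 -2.6388 5.4303 -9.0768 rad/s, p_ee=0.3204 -0.0146 0.4127 m, u=-11.7229 6.8347 -2.7729 -3.7109 0.5006 N·m.
t=0.3600 s (step 24): theta=1.2298 -1.0317 -2.7797 -0.9974 -1.9310 rad, w=6.2661 -1.2324 -1.9486 6.7055 -2.6237 rad/s, p_ee=0.2004 -0.0611 0.3764 m, u=-3.0912 6.2154 -9.5276 -3.7377 -1.3386 N·m.
t=0.4200 s (step 28): theta=1.6411 -1.1027 -2.8653 -0.6456 -1.9709 rad, w=7.3598 -0.8492 -0.6850 5.1112 0.6207 rad/s, p_ee=0.0865 -0.1036 0.3299 m, u=-10.6801 7.1234 -11.7792 -4.0339 -1.9494 N·m.
t=0.4800 s (step 32): theta=2.0872 -1.1152 -2.8598 -0.3873 -1.9037 rad, w=7.2709 0.3726 0.7121 3.3911 1.5100 rad/s, p_ee=-0.0268 -0.1266 0.2676 m, u=-17.7389 7.8025 -15.1729 -3.2136 -1.9112 N·m.
t=0.5400 s (step 36): theta=2.4889 -1.0776 -2.8025 -0.2430 -1.7976 rad, w=5.9821 0.7342 1.0476 1.4505 1.9901 rad/s, p_ee=-0.1283 -0.1282 0.1970 m, u=-20.9272 8.6878 -18.3738 -1.7821 -1.9037 N·m.
t=0.6000 s (step 40): theta=2.7953 -1.0380 -2.7448 -0.1988 -1.6760 rad, w=4.2028 0.5262 0.8317 0.1506 1.9972 rad/s, p_ee=-0.2074 -0.1135 0.1265 m, u=-20.6495 9.0473 -19.6191 -0.6603 -2.0418 N·m.
t=0.6600 s (step 44): theta=2.9956 -1.0149 -2.7029 -0.2060 -1.5680 rad, w=2.5160 0.2347 0.5732 -0.2911 1.5739 rad/s, p_ee=-0.2599 -0.0929 0.0661 m, u=-17.5017 8.6773 -18.9082 -0.2504 -2.1765 N·m.
t=0.7200 s (step 48): theta=3.1052 -1.0081 -2.6736 -0.2241 -1.4894 rad, w=1.2087 0.0037 0.4199 -0.2768 1.0592 rad/s, p_ee=-0.2909 -0.0765 0.0212 m, u=-13.1633 7.9934 -17.3700 -0.3589 -2.2305 N·m.
t=0.7800 s (step 52): theta=3.1500 -1.0087 -2.6497 -0.2341 -1.4386 rad, w=0.3458 -0.0204 0.3833 -0.0602 0.6611 rad/s, p_ee=-0.3089 -0.0683 -0.0092 m, u=-9.2608 7.3693 -15.8638 -0.6877 -2.2405 N·m.
t=0.8400 s (step 56): theta=3.1538 -1.0102 -2.6271 -0.2326 -1.4073 rad, w=-0.1737 -0.0356 0.3677 0.0955 0.4048 rad/s, p_ee=-0.3201 -0.0672 -0.0289 m, u=-6.4137 6.9562 -14.7793 -0.9684 -2.2427 N·m.
t=0.9000 s (step 60): theta=3.1343 -1.0125 -2.6054 -0.2236 -1.3885 rad, w=-0.4457 -0.0418 0.3542 0.1903 0.2351 rad/s, p_ee=-0.3281 -0.0706 -0.0416 m, u=-4.7072 6.7533 -14.0290 -1.1734 -2.2438 N·m.
t=0.9600 s (step 64): theta=3.1035 -1.0150 -2.5847 -0.2106 -1.3780 rad, w=-0.5606 -0.0432 0.3347 0.2372 0.1247 rad/s, p_ee=-0.3342 -0.0762 -0.0500 m.
max |u| (N·m): 177.2424


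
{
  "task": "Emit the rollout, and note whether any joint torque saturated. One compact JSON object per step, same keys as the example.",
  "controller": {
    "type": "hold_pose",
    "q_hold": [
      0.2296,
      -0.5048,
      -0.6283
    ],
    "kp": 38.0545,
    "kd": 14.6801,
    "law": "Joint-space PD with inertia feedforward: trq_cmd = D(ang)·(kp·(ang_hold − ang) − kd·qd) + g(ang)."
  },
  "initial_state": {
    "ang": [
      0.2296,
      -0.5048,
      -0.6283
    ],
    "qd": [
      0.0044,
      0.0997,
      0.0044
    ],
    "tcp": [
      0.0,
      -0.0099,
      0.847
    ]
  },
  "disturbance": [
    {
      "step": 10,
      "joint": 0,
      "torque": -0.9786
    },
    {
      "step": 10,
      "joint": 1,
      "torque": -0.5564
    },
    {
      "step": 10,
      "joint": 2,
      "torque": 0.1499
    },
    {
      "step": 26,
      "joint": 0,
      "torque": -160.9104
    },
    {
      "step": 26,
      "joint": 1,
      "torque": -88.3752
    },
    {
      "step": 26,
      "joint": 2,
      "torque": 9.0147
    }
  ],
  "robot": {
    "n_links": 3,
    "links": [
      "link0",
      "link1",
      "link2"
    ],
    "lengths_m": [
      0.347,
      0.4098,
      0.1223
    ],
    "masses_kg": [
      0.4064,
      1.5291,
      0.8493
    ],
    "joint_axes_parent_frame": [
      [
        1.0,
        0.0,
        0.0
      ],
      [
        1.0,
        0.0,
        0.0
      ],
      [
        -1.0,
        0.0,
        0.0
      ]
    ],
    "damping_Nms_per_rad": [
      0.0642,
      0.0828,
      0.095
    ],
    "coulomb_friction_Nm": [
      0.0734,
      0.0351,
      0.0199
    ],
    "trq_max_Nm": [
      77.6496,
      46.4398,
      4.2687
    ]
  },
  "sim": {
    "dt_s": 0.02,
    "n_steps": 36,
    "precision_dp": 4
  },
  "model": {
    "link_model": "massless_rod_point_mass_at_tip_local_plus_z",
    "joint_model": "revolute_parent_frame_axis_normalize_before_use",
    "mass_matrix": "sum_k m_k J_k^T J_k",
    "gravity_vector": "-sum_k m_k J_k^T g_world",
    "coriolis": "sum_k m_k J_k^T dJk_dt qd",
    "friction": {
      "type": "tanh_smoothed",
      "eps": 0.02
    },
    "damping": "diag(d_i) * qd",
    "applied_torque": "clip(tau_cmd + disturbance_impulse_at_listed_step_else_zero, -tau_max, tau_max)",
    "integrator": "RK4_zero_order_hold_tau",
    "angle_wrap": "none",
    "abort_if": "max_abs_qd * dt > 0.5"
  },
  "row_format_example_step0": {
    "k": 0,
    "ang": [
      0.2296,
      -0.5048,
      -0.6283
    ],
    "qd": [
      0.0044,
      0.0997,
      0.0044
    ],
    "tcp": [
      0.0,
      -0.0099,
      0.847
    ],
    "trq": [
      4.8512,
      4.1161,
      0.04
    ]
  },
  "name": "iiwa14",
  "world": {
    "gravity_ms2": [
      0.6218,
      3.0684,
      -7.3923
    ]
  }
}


{"k":1,"ang":[0.2298,-0.5033,-0.6283],"qd":[0.0102,0.0567,0.0001],"tcp":[0.0,-0.0108,0.8471],"trq":[5.1635,4.3027,0.0228]}
{"k":2,"ang":[0.23,-0.5024,-0.6284],"qd":[0.0114,0.03,-0.0008],"tcp":[0.0,-0.0115,0.8472],"trq":[5.405,4.4453,0.0092]}
{"k":3,"ang":[0.2302,-0.502,-0.6284],"qd":[0.0099,0.0148,-0.0008],"tcp":[0.0,-0.0119,0.8472],"trq":[5.5894,4.5526,-0.0012]}
{"k":4,"ang":[0.2304,-0.5018,-0.6285],"qd":[0.0066,0.0075,-0.0003],"tcp":[0.0,-0.0121,0.8472],"trq":[5.728,4.6316,-0.009]}
{"k":5,"ang":[0.2305,-0.5016,-0.6285],"qd":[0.0036,0.0035,0.0002],"tcp":[0.0,-0.0123,0.8472],"trq":[5.8306,4.6896,-0.0148]}
{"k":6,"ang":[0.2305,-0.5016,-0.6285],"qd":[0.0014,0.0008,0.0006],"tcp":[0.0,-0.0123,0.8472],"trq":[5.906,4.7322,-0.0191]}
{"k":7,"ang":[0.2305,-0.5016,-0.6285],"qd":[-0.0002,-0.001,0.0008],"tcp":[0.0,-0.0123,0.8472],"trq":[5.9615,4.7637,-0.0223]}
{"k":8,"ang":[0.2305,-0.5016,-0.6285],"qd":[-0.0013,-0.0023,0.001],"tcp":[0.0,-0.0123,0.8472],"trq":[6.0024,4.7869,-0.0247]}
{"k":9,"ang":[0.2305,-0.5017,-0.6285],"qd":[-0.002,-0.0031,0.0011],"tcp":[0.0,-0.0122,0.8472],"trq":[6.0325,4.8041,-0.0264]}
{"k":10,"ang":[0.2304,-0.5018,-0.6285],"qd":[-0.0025,-0.0037,0.0012],"tcp":[0.0,-0.0122,0.8472],"trq":[5.0762,4.2605,0.1222]}
{"k":11,"ang":[0.2304,-0.5019,-0.6266],"qd":[-0.0047,-0.0067,0.1756],"tcp":[0.0,-0.0119,0.8473],"trq":[6.3675,4.9955,-0.0681]}
{"k":12,"ang":[0.2302,-0.502,-0.6244],"qd":[-0.0064,-0.0091,0.0524],"tcp":[0.0,-0.0114,0.8474],"trq":[6.3068,4.962,-0.0527]}
{"k":13,"ang":[0.2301,-0.5022,-0.624],"qd":[-0.0063,-0.0086,0.0052],"tcp":[0.0,-0.0112,0.8474],"trq":[6.2593,4.9353,-0.045]}
{"k":14,"ang":[0.23,-0.5024,-0.624],"qd":[-0.0051,-0.0068,0.0032],"tcp":[0.0,-0.011,0.8474],"trq":[6.2236,4.9154,-0.0428]}
{"k":15,"ang":[0.2299,-0.5025,-0.624],"qd":[-0.0041,-0.0055,0.0024],"tcp":[0.0,-0.0108,0.8474],"trq":[6.1975,4.9008,-0.0412]}
{"k":16,"ang":[0.2298,-0.5026,-0.624],"qd":[-0.0033,-0.0046,0.0018],"tcp":[0.0,-0.0107,0.8474],"trq":[6.1785,4.8903,-0.0401]}
{"k":17,"ang":[0.2298,-0.5027,-0.624],"qd":[-0.0028,-0.0039,0.0014],"tcp":[0.0,-0.0106,0.8474],"trq":[6.1647,4.8827,-0.0393]}
{"k":18,"ang":[0.2297,-0.5028,-0.624],"qd":[-0.0023,-0.0034,0.0011],"tcp":[0.0,-0.0106,0.8473],"trq":[6.1546,4.8771,-0.0387]}
{"k":19,"ang":[0.2297,-0.5028,-0.624],"qd":[-0.002,-0.003,0.0009],"tcp":[0.0,-0.0105,0.8473],"trq":[6.1474,4.8732,-0.0383]}
{"k":20,"ang":[0.2296,-0.5029,-0.624],"qd":[-0.0017,-0.0026,0.0007],"tcp":[0.0,-0.0104,0.8473],"trq":[6.1422,4.8704,-0.038]}
{"k":21,"ang":[0.2296,-0.5029,-0.624],"qd":[-0.0015,-0.0024,0.0006],"tcp":[0.0,-0.0104,0.8473],"trq":[6.1384,4.8684,-0.0378]}
{"k":22,"ang":[0.2296,-0.503,-0.6241],"qd":[-0.0013,-0.0022,0.0004],"tcp":[0.0,-0.0103,0.8473],"trq":[6.1358,4.867,-0.0376]}
{"k":23,"ang":[0.2295,-0.503,-0.6241],"qd":[-0.0012,-0.002,0.0003],"tcp":[0.0,-0.0103,0.8473],"trq":[6.1339,4.866,-0.0375]}
{"k":24,"ang":[0.2295,-0.5031,-0.6241],"qd":[-0.001,-0.0019,0.0002],"tcp":[0.0,-0.0102,0.8473],"trq":[6.1326,4.8654,-0.0374]}
{"k":25,"ang":[0.2295,-0.5031,-0.6241],"qd":[-0.0009,-0.0018,0.0001],"tcp":[0.0,-0.0102,0.8473],"trq":[6.1317,4.8649,-0.0373]}
{"k":26,"ang":[0.2295,-0.5031,-0.6241],"qd":[-0.0009,-0.0017,0.0001],"tcp":[0.0,-0.0102,0.8473],"trq":[-77.6496,-46.4398,4.2687]}
{"k":27,"ang":[0.2336,-0.5329,-0.6381],"qd":[0.3584,-2.8635,-1.2739],"tcp":[0.0,-0.0002,0.8445],"trq":[31.5339,20.4717,-1.3764]}
{"k":28,"ang":[0.238,-0.5781,-0.6547],"qd":[0.1148,-1.7315,-0.4516],"tcp":[0.0,0.0171,0.8398],"trq":[25.477,16.8626,-1.1141]}
{"k":29,"ang":[0.239,-0.6054,-0.6599],"qd":[0.0055,-1.0312,-0.0969],"tcp":[0.0,0.0293,0.8368],"trq":[20.8443,14.0778,-0.8921]}
{"k":30,"ang":[0.2387,-0.6215,-0.6603],"qd":[-0.0292,-0.5995,0.034],"tcp":[0.0,0.0375,0.8349],"trq":[17.2807,11.9426,-0.7073]}
{"k":31,"ang":[0.238,-0.6306,-0.6598],"qd":[-0.0382,-0.3176,0.0268],"tcp":[0.0,0.0427,0.8338],"trq":[14.5557,10.3091,-0.5524]}
{"k":32,"ang":[0.2372,-0.635,-0.6593],"qd":[-0.0367,-0.124,0.018],"tcp":[0.0,0.0456,0.8332],"trq":[12.4799,9.0601,-0.4323]}
{"k":33,"ang":[0.2365,-0.6362,-0.659],"qd":[-0.0296,0.0069,0.0138],"tcp":[0.0,0.0468,0.8331],"trq":[10.9005,8.1076,-0.3399]}
{"k":34,"ang":[0.2361,-0.6353,-0.6588],"qd":[-0.0113,0.0767,0.0103],"tcp":[0.0,0.0467,0.8332],"trq":[9.7028,7.3965,-0.2693]}
{"k":35,"ang":[0.236,-0.6333,-0.6587],"qd":[-0.0014,0.1308,0.0076],"tcp":[0.0,0.0458,0.8334],"trq":[8.802,6.8541,-0.2155]}
{"k":36,"ang":[0.236,-0.6302,-0.6585],"qd":[0.0025,0.1726,0.006],"tcp":[0.0,0.0443,0.8338]}
{"summary": "any joint saturated: yes"}


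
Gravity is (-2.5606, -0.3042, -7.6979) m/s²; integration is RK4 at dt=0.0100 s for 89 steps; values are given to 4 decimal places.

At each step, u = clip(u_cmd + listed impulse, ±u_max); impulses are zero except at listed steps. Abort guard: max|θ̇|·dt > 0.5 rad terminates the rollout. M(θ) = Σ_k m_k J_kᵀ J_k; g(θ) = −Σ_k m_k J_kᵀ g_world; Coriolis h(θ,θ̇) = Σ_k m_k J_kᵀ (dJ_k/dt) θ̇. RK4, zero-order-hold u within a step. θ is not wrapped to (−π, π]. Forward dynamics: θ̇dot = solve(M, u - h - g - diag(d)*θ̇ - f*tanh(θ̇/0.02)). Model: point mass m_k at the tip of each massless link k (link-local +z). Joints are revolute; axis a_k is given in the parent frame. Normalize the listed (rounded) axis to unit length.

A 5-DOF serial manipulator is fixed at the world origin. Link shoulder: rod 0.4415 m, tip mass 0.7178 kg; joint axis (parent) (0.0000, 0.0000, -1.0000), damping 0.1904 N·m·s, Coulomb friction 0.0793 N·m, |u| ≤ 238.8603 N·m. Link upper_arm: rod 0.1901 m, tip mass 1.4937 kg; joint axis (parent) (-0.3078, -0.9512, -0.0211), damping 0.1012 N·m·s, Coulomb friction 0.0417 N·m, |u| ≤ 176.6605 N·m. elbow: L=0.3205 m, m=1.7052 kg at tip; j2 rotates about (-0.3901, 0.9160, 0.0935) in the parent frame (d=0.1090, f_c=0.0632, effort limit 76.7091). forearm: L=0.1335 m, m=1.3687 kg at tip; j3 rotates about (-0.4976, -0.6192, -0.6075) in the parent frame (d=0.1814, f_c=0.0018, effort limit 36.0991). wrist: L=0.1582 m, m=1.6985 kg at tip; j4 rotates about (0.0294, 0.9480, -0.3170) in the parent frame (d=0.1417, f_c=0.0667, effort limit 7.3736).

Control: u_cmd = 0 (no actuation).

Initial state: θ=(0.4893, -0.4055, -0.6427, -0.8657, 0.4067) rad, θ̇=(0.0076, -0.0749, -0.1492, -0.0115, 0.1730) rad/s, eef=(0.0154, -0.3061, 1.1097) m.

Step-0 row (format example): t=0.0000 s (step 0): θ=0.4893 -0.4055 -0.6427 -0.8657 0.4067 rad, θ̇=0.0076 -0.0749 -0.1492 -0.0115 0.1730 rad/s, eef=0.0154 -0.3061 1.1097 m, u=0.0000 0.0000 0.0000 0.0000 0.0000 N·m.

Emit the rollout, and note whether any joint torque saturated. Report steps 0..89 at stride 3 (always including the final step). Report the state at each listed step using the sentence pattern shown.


t=0.0300 s (step 3): θ=0.4853 -0.4109 -0.6607 -0.8867 0.4120 rad, θ̇=-0.2264 -0.3002 -1.0323 -1.2854 0.2856 rad/s, eef=0.0139 -0.3077 1.1061 m, u=0.0000 0.0000 0.0000 0.0000 0.0000 N·m.
t=0.0600 s (step 6): θ=0.4779 -0.4243 -0.7040 -0.9391 0.4270 rad, θ̇=-0.2371 -0.6039 -1.8515 -2.1667 0.7395 rad/s, eef=0.0106 -0.3111 1.0969 m, u=0.0000 0.0000 0.0000 0.0000 0.0000 N·m.
t=0.0900 s (step 9): θ=0.4728 -0.4482 -0.7716 -1.0147 0.4568 rad, θ̇=-0.0813 -1.0078 -2.6563 -2.8423 1.2467 rad/s, eef=0.0053 -0.3158 1.0823 m, u=0.0000 0.0000 0.0000 0.0000 0.0000 N·m.
t=0.1200 s (step 12): θ=0.4728 -0.4861 -0.8641 -1.1071 0.5013 rad, θ̇=0.0546 -1.5424 -3.5313 -3.2640 1.7029 rad/s, eef=-0.0025 -0.3214 1.0624 m, u=0.0000 0.0000 0.0000 0.0000 0.0000 N·m.
t=0.1500 s (step 15): θ=0.4759 -0.5422 -0.9839 -1.2069 0.5589 rad, θ̇=0.1443 -2.2225 -4.4611 -3.3155 2.1327 rad/s, eef=-0.0134 -0.3270 1.0374 m, u=0.0000 0.0000 0.0000 0.0000 0.0000 N·m.
t=0.1800 s (step 18): θ=0.4807 -0.6208 -1.1319 -1.3013 0.6285 rad, θ̇=0.1612 -3.0412 -5.4012 -2.8921 2.4845 rad/s, eef=-0.0279 -0.3325 1.0072 m, u=0.0000 0.0000 0.0000 0.0000 0.0000 N·m.
t=0.2100 s (step 21): θ=0.4845 -0.7258 -1.3076 -1.3753 0.7052 rad, θ̇=0.0768 -3.9786 -6.3025 -1.9680 2.5564 rad/s, eef=-0.0464 -0.3378 0.9713 m, u=0.0000 0.0000 0.0000 0.0000 0.0000 N·m.
t=0.2400 s (step 24): θ=0.4853 -0.8612 -1.5090 -1.4158 0.7760 rad, θ̇=-0.0009 -5.0876 -7.0983 -0.6982 2.0458 rad/s, eef=-0.0692 -0.3431 0.9289 m, u=0.0000 0.0000 0.0000 0.0000 0.0000 N·m.
t=0.2700 s (step 27): θ=0.4857 -1.0347 -1.7320 -1.4152 0.8200 rad, θ̇=0.0429 -6.5667 -7.7381 0.7783 0.7457 rad/s, eef=-0.0963 -0.3479 0.8795 m, u=0.0000 0.0000 0.0000 0.0000 0.0000 N·m.
t=0.3000 s (step 30): θ=0.4909 -1.2628 -1.9708 -1.3673 0.8141 rad, θ̇=0.4031 -8.8161 -8.1242 2.4023 -1.2303 rad/s, eef=-0.1282 -0.3491 0.8243 m, u=0.0000 0.0000 0.0000 0.0000 0.0000 N·m.
t=0.3300 s (step 33): θ=0.5230 -1.5747 -2.2143 -1.2914 0.7328 rad, θ̇=2.1241 -12.0619 -7.9766 1.8807 -4.4098 rad/s, eef=-0.1638 -0.3391 0.7702 m, u=0.0000 0.0000 0.0000 0.0000 0.0000 N·m.
t=0.3600 s (step 36): θ=0.6403 -1.9745 -2.4419 -1.2997 0.5626 rad, θ̇=5.8232 -14.2307 -7.1595 -2.3985 -6.0067 rad/s, eef=-0.1969 -0.3124 0.7268 m, u=0.0000 0.0000 0.0000 0.0000 0.0000 N·m.
t=0.3900 s (step 39): θ=0.8702 -2.4137 -2.6477 -1.4009 0.4356 rad, θ̇=9.4054 -14.8831 -6.6708 -3.8183 -1.7912 rad/s, eef=-0.2240 -0.2751 0.6845 m, u=0.0000 0.0000 0.0000 0.0000 0.0000 N·m.
t=0.4200 s (step 42): θ=1.1921 -2.8568 -2.8463 -1.5178 0.4482 rad, θ̇=11.6977 -14.4745 -6.5700 -4.1302 1.7399 rad/s, eef=-0.2492 -0.2312 0.6313 m, u=0.0000 0.0000 0.0000 0.0000 0.0000 N·m.
t=0.4500 s (step 45): θ=1.5463 -3.2763 -3.0376 -1.6581 0.4798 rad, θ̇=11.4331 -13.4924 -6.0377 -5.1787 -0.4134 rad/s, eef=-0.2721 -0.1794 0.5677 m, u=0.0000 0.0000 0.0000 0.0000 0.0000 N·m.
t=0.4800 s (step 48): θ=1.8489 -3.6683 -3.1959 -1.8089 0.4076 rad, θ̇=8.3147 -12.6407 -4.2671 -4.4745 -4.2958 rad/s, eef=-0.2874 -0.1281 0.5019 m, u=0.0000 0.0000 0.0000 0.0000 0.0000 N·m.
t=0.5100 s (step 51): θ=2.0372 -4.0326 -3.2825 -1.9002 0.2618 rad, θ̇=4.4241 -11.6077 -1.4539 -1.2439 -4.4537 rad/s, eef=-0.2955 -0.0850 0.4354 m, u=0.0000 0.0000 0.0000 0.0000 0.0000 N·m.
t=0.5400 s (step 54): θ=2.1311 -4.3627 -3.2861 -1.8706 0.1838 rad, θ̇=2.0826 -10.3607 1.1253 3.3330 -0.4174 rad/s, eef=-0.2972 -0.0475 0.3654 m, u=0.0000 0.0000 0.0000 0.0000 0.0000 N·m.
t=0.5700 s (step 57): θ=2.1710 -4.6515 -3.2191 -1.6974 0.2316 rad, θ̇=0.6681 -8.8349 3.2985 8.2501 3.3284 rad/s, eef=-0.2929 -0.0109 0.2925 m, u=0.0000 0.0000 0.0000 0.0000 0.0000 N·m.
t=0.6000 s (step 60): θ=2.1744 -4.8873 -3.0900 -1.3823 0.3532 rad, θ̇=-0.4202 -6.7591 5.2736 12.4237 4.0872 rad/s, eef=-0.2834 0.0281 0.2211 m, u=0.0000 0.0000 0.0000 0.0000 0.0000 N·m.
t=0.6300 s (step 63): θ=2.1422 -5.0483 -2.9043 -0.9856 0.4359 rad, θ̇=-1.9048 -3.8755 7.0808 13.3995 0.9890 rad/s, eef=-0.2713 0.0669 0.1536 m, u=0.0000 0.0000 0.0000 0.0000 0.0000 N·m.
t=0.6600 s (step 66): θ=2.0489 -5.1228 -2.6682 -0.5932 0.4146 rad, θ̇=-4.3359 -1.2367 8.5803 12.9842 -2.1573 rad/s, eef=-0.2559 0.1008 0.0863 m, u=0.0000 0.0000 0.0000 0.0000 0.0000 N·m.
t=0.6900 s (step 69): θ=1.8957 -5.1231 -2.3932 -0.1939 0.3006 rad, θ̇=-5.4974 1.4164 9.7517 13.5157 -5.8542 rad/s, eef=-0.2316 0.1298 0.0179 m, u=0.0000 0.0000 0.0000 0.0000 0.0000 N·m.
t=0.7200 s (step 72): θ=1.7380 -5.0237 -2.0771 0.1951 0.0555 rad, θ̇=-4.9298 5.2879 11.4884 12.1052 -9.9151 rad/s, eef=-0.1913 0.1585 -0.0444 m, u=0.0000 0.0000 0.0000 0.0000 0.0000 N·m.
t=0.7500 s (step 75): θ=1.5899 -4.8175 -1.6961 0.5237 -0.2409 rad, θ̇=-5.2346 8.1062 14.0100 9.6740 -9.1904 rad/s, eef=-0.1420 0.1925 -0.0902 m, u=0.0000 0.0000 0.0000 0.0000 0.0000 N·m.
t=0.7800 s (step 78): θ=1.4057 -4.5527 -1.2273 0.7646 -0.4822 rad, θ̇=-7.3565 9.4756 17.5161 6.1466 -6.9630 rad/s, eef=-0.0973 0.2329 -0.1249 m, u=0.0000 0.0000 0.0000 0.0000 0.0000 N·m.
t=0.8100 s (step 81): θ=1.1256 -4.2380 -0.6175 0.8686 -0.6724 rad, θ̇=-11.8082 11.9873 23.7586 0.0577 -6.0454 rad/s, eef=-0.0617 0.2790 -0.1565 m, u=0.0000 0.0000 0.0000 0.0000 0.0000 N·m.
t=0.8400 s (step 84): θ=0.7043 -3.8151 0.1568 0.7171 -0.8126 rad, θ̇=-14.1940 15.0454 23.6475 -9.3972 -0.4791 rad/s, eef=-0.0381 0.3343 -0.1809 m, u=0.0000 0.0000 0.0000 0.0000 0.0000 N·m.
t=0.8700 s (step 87): θ=0.3637 -3.4161 0.6517 0.4638 -0.6012 rad, θ̇=-8.9747 11.4752 10.4461 -5.6237 13.9680 rad/s, eef=-0.0294 0.3972 -0.1838 m, u=0.0000 0.0000 0.0000 0.0000 0.0000 N·m.
t=0.8900 s (step 89): θ=0.2033 -3.2085 0.8068 0.4122 -0.2478 rad, θ̇=-7.1986 9.2959 5.4775 0.6736 20.9114 rad/s, eef=-0.0339 0.4314 -0.1713 m.
any joint saturated: no
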